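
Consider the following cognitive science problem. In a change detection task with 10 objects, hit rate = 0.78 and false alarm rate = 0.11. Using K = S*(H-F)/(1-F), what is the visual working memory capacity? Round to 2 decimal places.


K = S * (H - F) / (1 - F)
H - F = 0.67
1 - F = 0.89
K = 10 * 0.67 / 0.89
= 7.53


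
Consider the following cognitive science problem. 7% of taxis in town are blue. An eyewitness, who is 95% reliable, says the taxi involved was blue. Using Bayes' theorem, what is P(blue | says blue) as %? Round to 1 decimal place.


P(blue | says blue) = P(says blue | blue)*P(blue) / [P(says blue | blue)*P(blue) + P(says blue | not blue)*P(not blue)]
Numerator = 0.95 * 0.07 = 0.0665
False identification = 0.05 * 0.93 = 0.0465
P = 0.0665 / (0.0665 + 0.0465)
= 0.0665 / 0.113
As percentage = 58.8


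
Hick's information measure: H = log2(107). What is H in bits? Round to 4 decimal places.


H = log2(n)
H = log2(107)
= 6.7415


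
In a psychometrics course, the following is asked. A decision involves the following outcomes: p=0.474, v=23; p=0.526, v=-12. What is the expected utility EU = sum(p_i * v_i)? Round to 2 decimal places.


EU = sum(p_i * v_i)
0.474 * 23 = 10.902
0.526 * -12 = -6.312
EU = 10.902 + -6.312
= 4.59


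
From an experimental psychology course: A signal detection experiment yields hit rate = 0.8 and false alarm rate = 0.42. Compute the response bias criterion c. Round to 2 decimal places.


c = -0.5 * (z(HR) + z(FAR))
z(0.8) = 0.8416
z(0.42) = -0.2019
c = -0.5 * (0.8416 + -0.2019)
= -0.5 * 0.6397
= -0.32


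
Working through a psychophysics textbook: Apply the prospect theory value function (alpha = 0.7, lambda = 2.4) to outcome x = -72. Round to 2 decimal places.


Since x = -72 < 0, use v(x) = -lambda*(-x)^alpha
(-x) = 72
72^0.7 = 19.9587
v(-72) = -2.4 * 19.9587
= -47.90


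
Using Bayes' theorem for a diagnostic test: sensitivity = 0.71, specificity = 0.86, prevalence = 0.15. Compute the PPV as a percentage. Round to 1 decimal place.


PPV = (sens * prev) / (sens * prev + (1-spec) * (1-prev))
Numerator = 0.71 * 0.15 = 0.1065
P(positive and no disease) = (1 - spec) * (1 - prev) = (1 - 0.86) * (1 - 0.15) = 0.119
Denominator = 0.1065 + 0.119 = 0.2255
PPV = 0.1065 / 0.2255 = 0.472284
As percentage = 47.2


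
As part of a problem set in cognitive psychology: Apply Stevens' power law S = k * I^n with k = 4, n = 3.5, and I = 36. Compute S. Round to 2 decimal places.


S = 4 * 36^3.5
36^3.5 = 279936.0
S = 4 * 279936.0
= 1119744.00


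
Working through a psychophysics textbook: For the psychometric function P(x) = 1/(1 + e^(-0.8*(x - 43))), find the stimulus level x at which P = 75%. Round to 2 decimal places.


At P = 0.75: 0.75 = 1/(1 + e^(-k*(x-x0)))
Solving: e^(-k*(x-x0)) = 1/3
x = x0 + ln(3)/k
ln(3) = 1.0986
x = 43 + 1.0986/0.8
= 43 + 1.3732
= 44.37


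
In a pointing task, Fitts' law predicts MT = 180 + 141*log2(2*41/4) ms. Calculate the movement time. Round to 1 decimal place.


MT = 180 + 141 * log2(2*41/4)
2D/W = 20.5
log2(20.5) = 4.3576
MT = 180 + 141 * 4.3576
= 794.4 ms


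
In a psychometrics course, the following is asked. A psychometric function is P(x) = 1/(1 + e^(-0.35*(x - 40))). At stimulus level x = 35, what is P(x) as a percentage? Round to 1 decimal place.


P(x) = 1/(1 + e^(-0.35*(35 - 40)))
Exponent = -0.35 * -5 = 1.75
e^(1.75) = 5.754603
P = 1/(1 + 5.754603) = 0.148047
Percentage = 14.8


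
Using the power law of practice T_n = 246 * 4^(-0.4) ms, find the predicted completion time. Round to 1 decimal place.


T_n = 246 * 4^(-0.4)
4^(-0.4) = 0.574349
T_n = 246 * 0.574349
= 141.3 ms


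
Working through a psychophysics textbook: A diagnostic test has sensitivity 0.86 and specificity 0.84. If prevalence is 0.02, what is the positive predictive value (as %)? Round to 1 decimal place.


PPV = (sens * prev) / (sens * prev + (1-spec) * (1-prev))
Numerator = 0.86 * 0.02 = 0.0172
P(positive and no disease) = (1 - spec) * (1 - prev) = (1 - 0.84) * (1 - 0.02) = 0.1568
Denominator = 0.0172 + 0.1568 = 0.174
PPV = 0.0172 / 0.174 = 0.098851
As percentage = 9.9


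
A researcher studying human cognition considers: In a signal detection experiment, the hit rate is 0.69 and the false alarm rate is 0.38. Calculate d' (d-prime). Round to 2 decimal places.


d' = z(HR) - z(FAR)
z(0.69) = 0.4959
z(0.38) = -0.3055
d' = 0.4959 - -0.3055
= 0.80


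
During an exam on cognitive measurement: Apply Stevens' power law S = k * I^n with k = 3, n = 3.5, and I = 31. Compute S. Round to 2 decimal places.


S = 3 * 31^3.5
31^3.5 = 165869.2681
S = 3 * 165869.2681
= 497607.80


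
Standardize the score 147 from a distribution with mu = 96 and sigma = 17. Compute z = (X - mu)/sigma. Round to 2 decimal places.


z = (X - mu) / sigma
= (147 - 96) / 17
= 51 / 17
= 3.00


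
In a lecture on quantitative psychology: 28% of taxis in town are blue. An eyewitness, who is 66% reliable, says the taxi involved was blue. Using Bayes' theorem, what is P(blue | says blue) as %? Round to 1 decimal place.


P(blue | says blue) = P(says blue | blue)*P(blue) / [P(says blue | blue)*P(blue) + P(says blue | not blue)*P(not blue)]
Numerator = 0.66 * 0.28 = 0.1848
False identification = 0.34 * 0.72 = 0.2448
P = 0.1848 / (0.1848 + 0.2448)
= 0.1848 / 0.4296
As percentage = 43.0


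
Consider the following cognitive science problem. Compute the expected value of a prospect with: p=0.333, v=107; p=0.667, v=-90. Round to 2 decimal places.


EU = sum(p_i * v_i)
0.333 * 107 = 35.631
0.667 * -90 = -60.03
EU = 35.631 + -60.03
= -24.40


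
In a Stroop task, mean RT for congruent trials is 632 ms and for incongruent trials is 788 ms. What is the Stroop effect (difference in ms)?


Stroop effect = RT(incongruent) - RT(congruent)
= 788 - 632
= 156 ms


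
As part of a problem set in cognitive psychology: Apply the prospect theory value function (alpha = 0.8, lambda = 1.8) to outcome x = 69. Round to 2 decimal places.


Since x = 69 >= 0, use v(x) = x^0.8
69^0.8 = 29.5855
v(69) = 29.59


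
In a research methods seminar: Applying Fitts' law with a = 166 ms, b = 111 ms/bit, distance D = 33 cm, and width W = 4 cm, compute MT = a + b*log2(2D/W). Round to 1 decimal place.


MT = 166 + 111 * log2(2*33/4)
2D/W = 16.5
log2(16.5) = 4.0444
MT = 166 + 111 * 4.0444
= 614.9 ms


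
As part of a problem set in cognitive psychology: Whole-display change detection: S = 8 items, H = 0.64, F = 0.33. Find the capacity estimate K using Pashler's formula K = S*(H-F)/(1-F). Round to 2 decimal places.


K = S * (H - F) / (1 - F)
H - F = 0.31
1 - F = 0.67
K = 8 * 0.31 / 0.67
= 3.70


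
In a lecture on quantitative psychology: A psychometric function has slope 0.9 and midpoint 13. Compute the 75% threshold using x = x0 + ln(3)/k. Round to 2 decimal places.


At P = 0.75: 0.75 = 1/(1 + e^(-k*(x-x0)))
Solving: e^(-k*(x-x0)) = 1/3
x = x0 + ln(3)/k
ln(3) = 1.0986
x = 13 + 1.0986/0.9
= 13 + 1.2207
= 14.22


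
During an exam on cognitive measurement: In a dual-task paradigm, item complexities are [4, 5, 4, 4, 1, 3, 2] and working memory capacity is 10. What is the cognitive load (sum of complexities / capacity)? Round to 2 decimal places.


Total complexity = 4 + 5 + 4 + 4 + 1 + 3 + 2 = 23
Load = total / capacity = 23 / 10
= 2.30


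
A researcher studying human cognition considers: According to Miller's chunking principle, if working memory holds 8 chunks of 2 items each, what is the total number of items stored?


Total items = chunks * items_per_chunk
= 8 * 2
= 16


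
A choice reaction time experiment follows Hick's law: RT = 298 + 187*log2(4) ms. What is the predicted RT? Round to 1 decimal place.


RT = 298 + 187 * log2(4)
log2(4) = 2.0
RT = 298 + 187 * 2.0
= 298 + 374.0
= 672.0 ms


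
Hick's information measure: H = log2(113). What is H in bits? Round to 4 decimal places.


H = log2(n)
H = log2(113)
= 6.8202


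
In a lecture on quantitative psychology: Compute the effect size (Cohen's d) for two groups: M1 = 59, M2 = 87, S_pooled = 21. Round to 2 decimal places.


Cohen's d = (M1 - M2) / S_pooled
= (59 - 87) / 21
= -28 / 21
= -1.33


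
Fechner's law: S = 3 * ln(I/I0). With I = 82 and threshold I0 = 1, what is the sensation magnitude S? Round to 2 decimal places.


S = 3 * ln(82/1)
I/I0 = 82.0
ln(82.0) = 4.4067
S = 3 * 4.4067
= 13.22


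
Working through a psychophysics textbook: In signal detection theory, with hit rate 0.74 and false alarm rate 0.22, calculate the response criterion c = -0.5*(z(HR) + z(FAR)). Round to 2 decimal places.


c = -0.5 * (z(HR) + z(FAR))
z(0.74) = 0.6433
z(0.22) = -0.7722
c = -0.5 * (0.6433 + -0.7722)
= -0.5 * -0.1289
= 0.06


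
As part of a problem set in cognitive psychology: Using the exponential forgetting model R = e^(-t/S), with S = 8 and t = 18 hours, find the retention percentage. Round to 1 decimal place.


R = e^(-t/S)
-t/S = -18/8 = -2.25
R = e^(-2.25) = 0.105399
Percentage = 0.105399 * 100
= 10.5


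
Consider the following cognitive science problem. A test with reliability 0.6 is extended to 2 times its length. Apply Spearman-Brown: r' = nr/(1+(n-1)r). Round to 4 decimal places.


r_new = n*r / (1 + (n-1)*r)
Numerator = 2 * 0.6 = 1.2
Denominator = 1 + 1 * 0.6 = 1.6
r_new = 1.2 / 1.6
= 0.7500


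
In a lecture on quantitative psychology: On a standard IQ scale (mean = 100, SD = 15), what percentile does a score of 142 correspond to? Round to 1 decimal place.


z = (IQ - mean) / SD
z = (142 - 100) / 15 = 2.8
Percentile = Phi(2.8) * 100
Phi(2.8) = 0.997445
= 99.7


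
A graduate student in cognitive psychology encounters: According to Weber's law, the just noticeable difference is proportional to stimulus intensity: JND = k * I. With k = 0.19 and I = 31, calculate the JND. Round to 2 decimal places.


JND = k * I
JND = 0.19 * 31
= 5.89


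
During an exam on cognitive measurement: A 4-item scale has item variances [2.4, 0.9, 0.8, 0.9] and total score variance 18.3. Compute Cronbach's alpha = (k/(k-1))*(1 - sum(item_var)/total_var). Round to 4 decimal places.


alpha = (k/(k-1)) * (1 - sum(s_i^2)/s_total^2)
sum(item variances) = 5.0
k/(k-1) = 4/3 = 1.333333
1 - 5.0/18.3 = 1 - 0.273224 = 0.726776
alpha = 1.333333 * 0.726776
= 0.9690


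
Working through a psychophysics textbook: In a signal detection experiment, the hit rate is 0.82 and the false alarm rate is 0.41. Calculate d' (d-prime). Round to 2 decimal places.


d' = z(HR) - z(FAR)
z(0.82) = 0.9154
z(0.41) = -0.2275
d' = 0.9154 - -0.2275
= 1.14


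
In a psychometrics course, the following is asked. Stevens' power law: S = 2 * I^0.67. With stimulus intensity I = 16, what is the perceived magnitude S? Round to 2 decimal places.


S = 2 * 16^0.67
16^0.67 = 6.4086
S = 2 * 6.4086
= 12.82


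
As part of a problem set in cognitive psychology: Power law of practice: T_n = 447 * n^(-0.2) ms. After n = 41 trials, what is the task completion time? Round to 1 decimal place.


T_n = 447 * 41^(-0.2)
41^(-0.2) = 0.475821
T_n = 447 * 0.475821
= 212.7 ms


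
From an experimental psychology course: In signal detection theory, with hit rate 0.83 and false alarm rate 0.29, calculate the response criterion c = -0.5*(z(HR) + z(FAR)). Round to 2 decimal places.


c = -0.5 * (z(HR) + z(FAR))
z(0.83) = 0.9542
z(0.29) = -0.5534
c = -0.5 * (0.9542 + -0.5534)
= -0.5 * 0.4008
= -0.20


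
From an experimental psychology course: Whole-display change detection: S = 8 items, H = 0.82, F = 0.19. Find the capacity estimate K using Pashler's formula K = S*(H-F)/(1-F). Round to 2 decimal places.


K = S * (H - F) / (1 - F)
H - F = 0.63
1 - F = 0.81
K = 8 * 0.63 / 0.81
= 6.22


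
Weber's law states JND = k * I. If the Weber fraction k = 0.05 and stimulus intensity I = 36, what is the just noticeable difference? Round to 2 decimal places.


JND = k * I
JND = 0.05 * 36
= 1.80


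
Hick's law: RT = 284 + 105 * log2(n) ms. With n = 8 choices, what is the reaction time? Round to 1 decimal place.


RT = 284 + 105 * log2(8)
log2(8) = 3.0
RT = 284 + 105 * 3.0
= 284 + 315.0
= 599.0 ms


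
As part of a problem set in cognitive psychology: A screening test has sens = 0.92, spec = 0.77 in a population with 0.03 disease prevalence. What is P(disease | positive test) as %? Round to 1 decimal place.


PPV = (sens * prev) / (sens * prev + (1-spec) * (1-prev))
Numerator = 0.92 * 0.03 = 0.0276
P(positive and no disease) = (1 - spec) * (1 - prev) = (1 - 0.77) * (1 - 0.03) = 0.2231
Denominator = 0.0276 + 0.2231 = 0.2507
PPV = 0.0276 / 0.2507 = 0.110092
As percentage = 11.0


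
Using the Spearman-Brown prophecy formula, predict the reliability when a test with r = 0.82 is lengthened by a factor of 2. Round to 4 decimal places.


r_new = n*r / (1 + (n-1)*r)
Numerator = 2 * 0.82 = 1.64
Denominator = 1 + 1 * 0.82 = 1.82
r_new = 1.64 / 1.82
= 0.9011


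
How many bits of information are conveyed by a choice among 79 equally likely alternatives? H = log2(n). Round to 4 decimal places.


H = log2(n)
H = log2(79)
= 6.3038


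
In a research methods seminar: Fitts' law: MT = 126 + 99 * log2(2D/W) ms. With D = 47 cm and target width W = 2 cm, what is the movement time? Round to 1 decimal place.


MT = 126 + 99 * log2(2*47/2)
2D/W = 47.0
log2(47.0) = 5.5546
MT = 126 + 99 * 5.5546
= 675.9 ms


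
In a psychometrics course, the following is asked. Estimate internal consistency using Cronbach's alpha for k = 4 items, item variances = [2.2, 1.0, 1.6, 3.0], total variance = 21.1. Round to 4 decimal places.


alpha = (k/(k-1)) * (1 - sum(s_i^2)/s_total^2)
sum(item variances) = 7.8
k/(k-1) = 4/3 = 1.333333
1 - 7.8/21.1 = 1 - 0.369668 = 0.630332
alpha = 1.333333 * 0.630332
= 0.8404


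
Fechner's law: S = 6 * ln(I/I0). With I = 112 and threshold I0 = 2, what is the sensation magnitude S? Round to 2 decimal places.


S = 6 * ln(112/2)
I/I0 = 56.0
ln(56.0) = 4.0254
S = 6 * 4.0254
= 24.15


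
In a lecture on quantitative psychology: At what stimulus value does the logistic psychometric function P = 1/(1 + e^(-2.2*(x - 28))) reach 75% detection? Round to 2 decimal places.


At P = 0.75: 0.75 = 1/(1 + e^(-k*(x-x0)))
Solving: e^(-k*(x-x0)) = 1/3
x = x0 + ln(3)/k
ln(3) = 1.0986
x = 28 + 1.0986/2.2
= 28 + 0.4994
= 28.50


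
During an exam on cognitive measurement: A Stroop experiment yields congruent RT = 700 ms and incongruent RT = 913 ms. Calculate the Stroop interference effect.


Stroop effect = RT(incongruent) - RT(congruent)
= 913 - 700
= 213 ms


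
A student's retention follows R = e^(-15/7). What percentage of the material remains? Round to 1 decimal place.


R = e^(-t/S)
-t/S = -15/7 = -2.142857
R = e^(-2.142857) = 0.117319
Percentage = 0.117319 * 100
= 11.7


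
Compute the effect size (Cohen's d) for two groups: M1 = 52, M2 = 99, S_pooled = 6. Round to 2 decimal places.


Cohen's d = (M1 - M2) / S_pooled
= (52 - 99) / 6
= -47 / 6
= -7.83


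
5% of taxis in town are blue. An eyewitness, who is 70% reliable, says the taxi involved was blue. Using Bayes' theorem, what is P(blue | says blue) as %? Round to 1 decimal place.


P(blue | says blue) = P(says blue | blue)*P(blue) / [P(says blue | blue)*P(blue) + P(says blue | not blue)*P(not blue)]
Numerator = 0.7 * 0.05 = 0.035
False identification = 0.3 * 0.95 = 0.285
P = 0.035 / (0.035 + 0.285)
= 0.035 / 0.32
As percentage = 10.9


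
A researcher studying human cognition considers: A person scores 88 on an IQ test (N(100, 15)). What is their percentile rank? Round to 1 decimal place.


z = (IQ - mean) / SD
z = (88 - 100) / 15 = -0.8
Percentile = Phi(-0.8) * 100
Phi(-0.8) = 0.211855
= 21.2


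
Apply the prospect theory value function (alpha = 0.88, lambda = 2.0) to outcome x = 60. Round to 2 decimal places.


Since x = 60 >= 0, use v(x) = x^0.88
60^0.88 = 36.709
v(60) = 36.71


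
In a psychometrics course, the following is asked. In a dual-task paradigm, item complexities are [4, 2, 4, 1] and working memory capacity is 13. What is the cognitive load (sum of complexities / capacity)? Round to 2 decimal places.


Total complexity = 4 + 2 + 4 + 1 = 11
Load = total / capacity = 11 / 13
= 0.85


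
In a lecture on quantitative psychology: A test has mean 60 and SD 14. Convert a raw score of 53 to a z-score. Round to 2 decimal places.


z = (X - mu) / sigma
= (53 - 60) / 14
= -7 / 14
= -0.50


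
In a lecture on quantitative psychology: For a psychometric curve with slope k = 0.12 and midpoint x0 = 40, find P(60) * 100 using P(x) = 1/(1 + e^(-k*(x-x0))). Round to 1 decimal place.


P(x) = 1/(1 + e^(-0.12*(60 - 40)))
Exponent = -0.12 * 20 = -2.4
e^(-2.4) = 0.090718
P = 1/(1 + 0.090718) = 0.916827
Percentage = 91.7


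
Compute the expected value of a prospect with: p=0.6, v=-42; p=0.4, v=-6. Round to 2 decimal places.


EU = sum(p_i * v_i)
0.6 * -42 = -25.2
0.4 * -6 = -2.4
EU = -25.2 + -2.4
= -27.60


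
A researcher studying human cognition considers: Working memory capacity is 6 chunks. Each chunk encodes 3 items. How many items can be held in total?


Total items = chunks * items_per_chunk
= 6 * 3
= 18


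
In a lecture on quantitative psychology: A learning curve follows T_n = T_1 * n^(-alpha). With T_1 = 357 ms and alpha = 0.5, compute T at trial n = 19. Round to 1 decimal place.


T_n = 357 * 19^(-0.5)
19^(-0.5) = 0.229416
T_n = 357 * 0.229416
= 81.9 ms


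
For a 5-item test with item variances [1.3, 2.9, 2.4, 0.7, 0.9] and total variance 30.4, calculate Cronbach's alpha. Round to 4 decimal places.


alpha = (k/(k-1)) * (1 - sum(s_i^2)/s_total^2)
sum(item variances) = 8.2
k/(k-1) = 5/4 = 1.25
1 - 8.2/30.4 = 1 - 0.269737 = 0.730263
alpha = 1.25 * 0.730263
= 0.9128


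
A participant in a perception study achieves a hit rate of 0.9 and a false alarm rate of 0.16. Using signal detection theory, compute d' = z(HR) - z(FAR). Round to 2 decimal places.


d' = z(HR) - z(FAR)
z(0.9) = 1.2816
z(0.16) = -0.9945
d' = 1.2816 - -0.9945
= 2.28


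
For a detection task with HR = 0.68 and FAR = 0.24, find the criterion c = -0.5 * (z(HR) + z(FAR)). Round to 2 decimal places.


c = -0.5 * (z(HR) + z(FAR))
z(0.68) = 0.4677
z(0.24) = -0.7063
c = -0.5 * (0.4677 + -0.7063)
= -0.5 * -0.2386
= 0.12


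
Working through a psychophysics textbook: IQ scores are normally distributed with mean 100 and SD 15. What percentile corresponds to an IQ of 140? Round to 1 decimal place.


z = (IQ - mean) / SD
z = (140 - 100) / 15 = 2.6667
Percentile = Phi(2.6667) * 100
Phi(2.6667) = 0.99617
= 99.6


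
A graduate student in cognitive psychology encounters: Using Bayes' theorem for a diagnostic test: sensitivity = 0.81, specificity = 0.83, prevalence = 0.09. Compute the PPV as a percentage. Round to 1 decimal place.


PPV = (sens * prev) / (sens * prev + (1-spec) * (1-prev))
Numerator = 0.81 * 0.09 = 0.0729
P(positive and no disease) = (1 - spec) * (1 - prev) = (1 - 0.83) * (1 - 0.09) = 0.1547
Denominator = 0.0729 + 0.1547 = 0.2276
PPV = 0.0729 / 0.2276 = 0.320299
As percentage = 32.0


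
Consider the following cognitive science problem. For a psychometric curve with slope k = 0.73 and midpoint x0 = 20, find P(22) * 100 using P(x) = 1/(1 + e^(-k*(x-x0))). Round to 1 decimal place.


P(x) = 1/(1 + e^(-0.73*(22 - 20)))
Exponent = -0.73 * 2 = -1.46
e^(-1.46) = 0.232236
P = 1/(1 + 0.232236) = 0.811533
Percentage = 81.2


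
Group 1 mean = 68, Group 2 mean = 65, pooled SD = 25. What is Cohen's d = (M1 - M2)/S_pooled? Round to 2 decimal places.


Cohen's d = (M1 - M2) / S_pooled
= (68 - 65) / 25
= 3 / 25
= 0.12


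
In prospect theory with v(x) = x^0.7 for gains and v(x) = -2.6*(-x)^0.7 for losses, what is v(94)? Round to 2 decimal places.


Since x = 94 >= 0, use v(x) = x^0.7
94^0.7 = 24.0541
v(94) = 24.05


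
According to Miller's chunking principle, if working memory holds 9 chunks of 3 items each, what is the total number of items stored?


Total items = chunks * items_per_chunk
= 9 * 3
= 27


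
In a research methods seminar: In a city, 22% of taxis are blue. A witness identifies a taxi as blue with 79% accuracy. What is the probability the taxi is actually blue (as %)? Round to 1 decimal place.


P(blue | says blue) = P(says blue | blue)*P(blue) / [P(says blue | blue)*P(blue) + P(says blue | not blue)*P(not blue)]
Numerator = 0.79 * 0.22 = 0.1738
False identification = 0.21 * 0.78 = 0.1638
P = 0.1738 / (0.1738 + 0.1638)
= 0.1738 / 0.3376
As percentage = 51.5


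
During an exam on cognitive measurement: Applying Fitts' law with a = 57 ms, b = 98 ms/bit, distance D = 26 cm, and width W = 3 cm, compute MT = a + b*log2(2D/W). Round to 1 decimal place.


MT = 57 + 98 * log2(2*26/3)
2D/W = 17.333333
log2(17.333333) = 4.1155
MT = 57 + 98 * 4.1155
= 460.3 ms


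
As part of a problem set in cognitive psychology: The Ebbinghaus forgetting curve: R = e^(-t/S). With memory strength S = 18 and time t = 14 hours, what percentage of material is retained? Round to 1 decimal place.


R = e^(-t/S)
-t/S = -14/18 = -0.777778
R = e^(-0.777778) = 0.459426
Percentage = 0.459426 * 100
= 45.9


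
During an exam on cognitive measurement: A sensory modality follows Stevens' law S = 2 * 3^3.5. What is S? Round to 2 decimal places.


S = 2 * 3^3.5
3^3.5 = 46.7654
S = 2 * 46.7654
= 93.53


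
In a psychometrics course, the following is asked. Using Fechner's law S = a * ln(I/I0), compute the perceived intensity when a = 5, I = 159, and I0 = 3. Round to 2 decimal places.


S = 5 * ln(159/3)
I/I0 = 53.0
ln(53.0) = 3.9703
S = 5 * 3.9703
= 19.85


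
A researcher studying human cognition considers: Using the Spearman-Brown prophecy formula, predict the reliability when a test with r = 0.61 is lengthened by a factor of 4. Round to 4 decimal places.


r_new = n*r / (1 + (n-1)*r)
Numerator = 4 * 0.61 = 2.44
Denominator = 1 + 3 * 0.61 = 2.83
r_new = 2.44 / 2.83
= 0.8622


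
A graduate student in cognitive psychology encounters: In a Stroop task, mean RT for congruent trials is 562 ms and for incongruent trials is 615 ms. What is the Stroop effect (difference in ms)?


Stroop effect = RT(incongruent) - RT(congruent)
= 615 - 562
= 53 ms


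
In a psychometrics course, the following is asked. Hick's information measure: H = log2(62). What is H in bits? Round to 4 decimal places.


H = log2(n)
H = log2(62)
= 5.9542


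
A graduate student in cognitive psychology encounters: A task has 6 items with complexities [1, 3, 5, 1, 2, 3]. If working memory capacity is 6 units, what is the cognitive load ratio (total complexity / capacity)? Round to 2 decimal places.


Total complexity = 1 + 3 + 5 + 1 + 2 + 3 = 15
Load = total / capacity = 15 / 6
= 2.50


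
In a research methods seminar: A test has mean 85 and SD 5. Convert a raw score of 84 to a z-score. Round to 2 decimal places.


z = (X - mu) / sigma
= (84 - 85) / 5
= -1 / 5
= -0.20


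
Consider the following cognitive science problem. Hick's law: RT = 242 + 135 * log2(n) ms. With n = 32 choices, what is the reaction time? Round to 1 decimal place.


RT = 242 + 135 * log2(32)
log2(32) = 5.0
RT = 242 + 135 * 5.0
= 242 + 675.0
= 917.0 ms


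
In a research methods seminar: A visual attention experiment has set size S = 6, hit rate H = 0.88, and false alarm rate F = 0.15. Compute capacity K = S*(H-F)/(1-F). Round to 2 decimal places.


K = S * (H - F) / (1 - F)
H - F = 0.73
1 - F = 0.85
K = 6 * 0.73 / 0.85
= 5.15


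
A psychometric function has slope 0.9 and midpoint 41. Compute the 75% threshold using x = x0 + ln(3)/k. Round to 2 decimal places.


At P = 0.75: 0.75 = 1/(1 + e^(-k*(x-x0)))
Solving: e^(-k*(x-x0)) = 1/3
x = x0 + ln(3)/k
ln(3) = 1.0986
x = 41 + 1.0986/0.9
= 41 + 1.2207
= 42.22


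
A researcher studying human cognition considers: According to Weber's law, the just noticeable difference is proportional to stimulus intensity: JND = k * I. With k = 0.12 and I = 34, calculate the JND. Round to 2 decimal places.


JND = k * I
JND = 0.12 * 34
= 4.08


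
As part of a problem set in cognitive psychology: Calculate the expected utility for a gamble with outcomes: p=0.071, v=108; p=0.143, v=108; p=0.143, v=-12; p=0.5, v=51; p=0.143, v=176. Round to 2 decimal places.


EU = sum(p_i * v_i)
0.071 * 108 = 7.668
0.143 * 108 = 15.444
0.143 * -12 = -1.716
0.5 * 51 = 25.5
0.143 * 176 = 25.168
EU = 7.668 + 15.444 + -1.716 + 25.5 + 25.168
= 72.06


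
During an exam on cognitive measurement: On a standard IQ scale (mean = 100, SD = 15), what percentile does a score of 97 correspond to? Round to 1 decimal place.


z = (IQ - mean) / SD
z = (97 - 100) / 15 = -0.2
Percentile = Phi(-0.2) * 100
Phi(-0.2) = 0.42074
= 42.1


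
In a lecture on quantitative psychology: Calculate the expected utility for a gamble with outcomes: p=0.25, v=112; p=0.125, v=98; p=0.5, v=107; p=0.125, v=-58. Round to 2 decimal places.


EU = sum(p_i * v_i)
0.25 * 112 = 28.0
0.125 * 98 = 12.25
0.5 * 107 = 53.5
0.125 * -58 = -7.25
EU = 28.0 + 12.25 + 53.5 + -7.25
= 86.50


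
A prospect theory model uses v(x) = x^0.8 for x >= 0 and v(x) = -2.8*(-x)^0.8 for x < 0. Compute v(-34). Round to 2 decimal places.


Since x = -34 < 0, use v(x) = -lambda*(-x)^alpha
(-x) = 34
34^0.8 = 16.7951
v(-34) = -2.8 * 16.7951
= -47.03


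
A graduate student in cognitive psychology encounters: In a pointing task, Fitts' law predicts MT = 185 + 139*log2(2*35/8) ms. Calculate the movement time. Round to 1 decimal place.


MT = 185 + 139 * log2(2*35/8)
2D/W = 8.75
log2(8.75) = 3.1293
MT = 185 + 139 * 3.1293
= 620.0 ms


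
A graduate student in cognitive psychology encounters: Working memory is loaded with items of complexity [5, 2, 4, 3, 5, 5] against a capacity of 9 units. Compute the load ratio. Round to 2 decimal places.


Total complexity = 5 + 2 + 4 + 3 + 5 + 5 = 24
Load = total / capacity = 24 / 9
= 2.67


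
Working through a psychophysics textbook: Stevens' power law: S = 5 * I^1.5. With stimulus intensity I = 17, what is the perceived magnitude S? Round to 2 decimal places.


S = 5 * 17^1.5
17^1.5 = 70.0928
S = 5 * 70.0928
= 350.46


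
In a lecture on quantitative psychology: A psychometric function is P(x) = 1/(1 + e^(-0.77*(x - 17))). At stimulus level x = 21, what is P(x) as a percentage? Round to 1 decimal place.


P(x) = 1/(1 + e^(-0.77*(21 - 17)))
Exponent = -0.77 * 4 = -3.08
e^(-3.08) = 0.045959
P = 1/(1 + 0.045959) = 0.95606
Percentage = 95.6


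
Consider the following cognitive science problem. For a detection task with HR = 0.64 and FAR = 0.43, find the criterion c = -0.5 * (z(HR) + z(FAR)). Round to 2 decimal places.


c = -0.5 * (z(HR) + z(FAR))
z(0.64) = 0.3585
z(0.43) = -0.1764
c = -0.5 * (0.3585 + -0.1764)
= -0.5 * 0.1821
= -0.09


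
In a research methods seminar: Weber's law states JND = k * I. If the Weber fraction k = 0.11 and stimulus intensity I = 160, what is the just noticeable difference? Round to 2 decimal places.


JND = k * I
JND = 0.11 * 160
= 17.60


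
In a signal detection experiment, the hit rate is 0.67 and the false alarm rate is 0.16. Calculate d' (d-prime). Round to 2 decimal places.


d' = z(HR) - z(FAR)
z(0.67) = 0.4399
z(0.16) = -0.9945
d' = 0.4399 - -0.9945
= 1.43


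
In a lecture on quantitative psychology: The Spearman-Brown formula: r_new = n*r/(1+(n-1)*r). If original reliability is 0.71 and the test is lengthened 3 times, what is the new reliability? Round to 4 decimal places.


r_new = n*r / (1 + (n-1)*r)
Numerator = 3 * 0.71 = 2.13
Denominator = 1 + 2 * 0.71 = 2.42
r_new = 2.13 / 2.42
= 0.8802


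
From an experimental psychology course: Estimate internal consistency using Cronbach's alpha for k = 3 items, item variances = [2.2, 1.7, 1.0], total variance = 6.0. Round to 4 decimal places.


alpha = (k/(k-1)) * (1 - sum(s_i^2)/s_total^2)
sum(item variances) = 4.9
k/(k-1) = 3/2 = 1.5
1 - 4.9/6.0 = 1 - 0.816667 = 0.183333
alpha = 1.5 * 0.183333
= 0.2750


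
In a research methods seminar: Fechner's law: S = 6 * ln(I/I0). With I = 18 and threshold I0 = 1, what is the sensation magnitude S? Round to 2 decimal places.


S = 6 * ln(18/1)
I/I0 = 18.0
ln(18.0) = 2.8904
S = 6 * 2.8904
= 17.34


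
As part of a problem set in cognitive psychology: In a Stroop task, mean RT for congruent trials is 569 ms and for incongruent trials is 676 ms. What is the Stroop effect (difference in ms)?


Stroop effect = RT(incongruent) - RT(congruent)
= 676 - 569
= 107 ms


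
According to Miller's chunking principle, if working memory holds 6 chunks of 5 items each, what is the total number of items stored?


Total items = chunks * items_per_chunk
= 6 * 5
= 30


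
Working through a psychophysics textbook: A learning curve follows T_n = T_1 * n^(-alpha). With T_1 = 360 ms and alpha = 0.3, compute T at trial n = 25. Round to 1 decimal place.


T_n = 360 * 25^(-0.3)
25^(-0.3) = 0.380731
T_n = 360 * 0.380731
= 137.1 ms


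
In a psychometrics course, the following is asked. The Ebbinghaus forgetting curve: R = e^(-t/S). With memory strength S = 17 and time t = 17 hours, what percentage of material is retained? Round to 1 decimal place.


R = e^(-t/S)
-t/S = -17/17 = -1.0
R = e^(-1.0) = 0.367879
Percentage = 0.367879 * 100
= 36.8


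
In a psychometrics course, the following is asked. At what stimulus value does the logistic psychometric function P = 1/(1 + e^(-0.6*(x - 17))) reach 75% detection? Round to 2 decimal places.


At P = 0.75: 0.75 = 1/(1 + e^(-k*(x-x0)))
Solving: e^(-k*(x-x0)) = 1/3
x = x0 + ln(3)/k
ln(3) = 1.0986
x = 17 + 1.0986/0.6
= 17 + 1.831
= 18.83


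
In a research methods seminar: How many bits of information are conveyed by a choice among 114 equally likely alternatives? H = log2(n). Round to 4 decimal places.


H = log2(n)
H = log2(114)
= 6.8329


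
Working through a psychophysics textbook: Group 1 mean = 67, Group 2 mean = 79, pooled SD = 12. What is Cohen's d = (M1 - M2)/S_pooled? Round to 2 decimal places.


Cohen's d = (M1 - M2) / S_pooled
= (67 - 79) / 12
= -12 / 12
= -1.00


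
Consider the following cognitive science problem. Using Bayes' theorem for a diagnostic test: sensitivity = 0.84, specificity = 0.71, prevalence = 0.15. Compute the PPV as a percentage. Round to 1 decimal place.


PPV = (sens * prev) / (sens * prev + (1-spec) * (1-prev))
Numerator = 0.84 * 0.15 = 0.126
P(positive and no disease) = (1 - spec) * (1 - prev) = (1 - 0.71) * (1 - 0.15) = 0.2465
Denominator = 0.126 + 0.2465 = 0.3725
PPV = 0.126 / 0.3725 = 0.338255
As percentage = 33.8


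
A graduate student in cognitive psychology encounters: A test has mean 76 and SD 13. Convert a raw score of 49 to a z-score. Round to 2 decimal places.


z = (X - mu) / sigma
= (49 - 76) / 13
= -27 / 13
= -2.08


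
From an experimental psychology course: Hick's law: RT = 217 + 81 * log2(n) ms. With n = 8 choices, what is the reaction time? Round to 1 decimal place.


RT = 217 + 81 * log2(8)
log2(8) = 3.0
RT = 217 + 81 * 3.0
= 217 + 243.0
= 460.0 ms


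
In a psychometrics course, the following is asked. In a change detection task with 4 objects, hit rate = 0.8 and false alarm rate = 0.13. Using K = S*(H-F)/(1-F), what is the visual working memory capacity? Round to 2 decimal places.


K = S * (H - F) / (1 - F)
H - F = 0.67
1 - F = 0.87
K = 4 * 0.67 / 0.87
= 3.08


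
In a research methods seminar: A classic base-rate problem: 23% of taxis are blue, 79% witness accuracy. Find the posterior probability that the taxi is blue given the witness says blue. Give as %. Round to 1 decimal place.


P(blue | says blue) = P(says blue | blue)*P(blue) / [P(says blue | blue)*P(blue) + P(says blue | not blue)*P(not blue)]
Numerator = 0.79 * 0.23 = 0.1817
False identification = 0.21 * 0.77 = 0.1617
P = 0.1817 / (0.1817 + 0.1617)
= 0.1817 / 0.3434
As percentage = 52.9


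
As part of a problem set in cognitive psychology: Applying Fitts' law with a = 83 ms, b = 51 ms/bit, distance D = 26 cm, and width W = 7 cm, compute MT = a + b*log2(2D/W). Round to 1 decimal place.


MT = 83 + 51 * log2(2*26/7)
2D/W = 7.428571
log2(7.428571) = 2.8931
MT = 83 + 51 * 2.8931
= 230.5 ms


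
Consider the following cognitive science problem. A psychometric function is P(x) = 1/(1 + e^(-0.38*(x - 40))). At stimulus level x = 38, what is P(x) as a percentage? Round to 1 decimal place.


P(x) = 1/(1 + e^(-0.38*(38 - 40)))
Exponent = -0.38 * -2 = 0.76
e^(0.76) = 2.138276
P = 1/(1 + 2.138276) = 0.318646
Percentage = 31.9


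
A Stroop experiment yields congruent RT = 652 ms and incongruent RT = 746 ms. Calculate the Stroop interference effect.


Stroop effect = RT(incongruent) - RT(congruent)
= 746 - 652
= 94 ms


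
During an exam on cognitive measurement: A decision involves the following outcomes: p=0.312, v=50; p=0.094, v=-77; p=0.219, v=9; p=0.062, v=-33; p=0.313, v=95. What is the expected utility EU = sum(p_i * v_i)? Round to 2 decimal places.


EU = sum(p_i * v_i)
0.312 * 50 = 15.6
0.094 * -77 = -7.238
0.219 * 9 = 1.971
0.062 * -33 = -2.046
0.313 * 95 = 29.735
EU = 15.6 + -7.238 + 1.971 + -2.046 + 29.735
= 38.02


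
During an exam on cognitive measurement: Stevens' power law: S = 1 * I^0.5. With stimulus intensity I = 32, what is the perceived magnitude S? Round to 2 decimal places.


S = 1 * 32^0.5
32^0.5 = 5.6569
S = 1 * 5.6569
= 5.66


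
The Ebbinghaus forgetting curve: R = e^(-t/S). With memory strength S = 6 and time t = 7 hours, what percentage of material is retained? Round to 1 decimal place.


R = e^(-t/S)
-t/S = -7/6 = -1.166667
R = e^(-1.166667) = 0.311403
Percentage = 0.311403 * 100
= 31.1


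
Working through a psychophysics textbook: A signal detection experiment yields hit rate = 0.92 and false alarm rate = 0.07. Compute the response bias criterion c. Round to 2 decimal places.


c = -0.5 * (z(HR) + z(FAR))
z(0.92) = 1.4051
z(0.07) = -1.4758
c = -0.5 * (1.4051 + -1.4758)
= -0.5 * -0.0707
= 0.04


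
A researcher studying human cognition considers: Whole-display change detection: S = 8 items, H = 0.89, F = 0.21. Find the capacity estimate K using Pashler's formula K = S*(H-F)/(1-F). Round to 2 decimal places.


K = S * (H - F) / (1 - F)
H - F = 0.68
1 - F = 0.79
K = 8 * 0.68 / 0.79
= 6.89


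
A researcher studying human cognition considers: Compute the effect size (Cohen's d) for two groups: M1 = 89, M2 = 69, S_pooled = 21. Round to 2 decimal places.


Cohen's d = (M1 - M2) / S_pooled
= (89 - 69) / 21
= 20 / 21
= 0.95


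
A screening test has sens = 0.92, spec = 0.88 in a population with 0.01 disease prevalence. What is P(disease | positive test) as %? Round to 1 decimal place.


PPV = (sens * prev) / (sens * prev + (1-spec) * (1-prev))
Numerator = 0.92 * 0.01 = 0.0092
P(positive and no disease) = (1 - spec) * (1 - prev) = (1 - 0.88) * (1 - 0.01) = 0.1188
Denominator = 0.0092 + 0.1188 = 0.128
PPV = 0.0092 / 0.128 = 0.071875
As percentage = 7.2


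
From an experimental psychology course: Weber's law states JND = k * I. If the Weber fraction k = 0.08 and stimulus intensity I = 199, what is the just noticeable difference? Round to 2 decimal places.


JND = k * I
JND = 0.08 * 199
= 15.92


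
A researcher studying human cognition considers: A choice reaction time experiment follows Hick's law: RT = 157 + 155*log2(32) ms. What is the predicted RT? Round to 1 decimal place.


RT = 157 + 155 * log2(32)
log2(32) = 5.0
RT = 157 + 155 * 5.0
= 157 + 775.0
= 932.0 ms


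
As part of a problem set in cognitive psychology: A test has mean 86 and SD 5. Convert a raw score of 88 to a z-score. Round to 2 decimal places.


z = (X - mu) / sigma
= (88 - 86) / 5
= 2 / 5
= 0.40


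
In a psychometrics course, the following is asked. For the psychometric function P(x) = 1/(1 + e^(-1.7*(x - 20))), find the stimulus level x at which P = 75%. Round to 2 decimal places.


At P = 0.75: 0.75 = 1/(1 + e^(-k*(x-x0)))
Solving: e^(-k*(x-x0)) = 1/3
x = x0 + ln(3)/k
ln(3) = 1.0986
x = 20 + 1.0986/1.7
= 20 + 0.6462
= 20.65


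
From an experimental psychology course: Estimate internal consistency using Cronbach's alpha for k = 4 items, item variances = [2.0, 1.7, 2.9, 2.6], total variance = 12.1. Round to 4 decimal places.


alpha = (k/(k-1)) * (1 - sum(s_i^2)/s_total^2)
sum(item variances) = 9.2
k/(k-1) = 4/3 = 1.333333
1 - 9.2/12.1 = 1 - 0.760331 = 0.239669
alpha = 1.333333 * 0.239669
= 0.3196


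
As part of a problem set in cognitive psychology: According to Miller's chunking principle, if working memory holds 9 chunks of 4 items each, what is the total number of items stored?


Total items = chunks * items_per_chunk
= 9 * 4
= 36


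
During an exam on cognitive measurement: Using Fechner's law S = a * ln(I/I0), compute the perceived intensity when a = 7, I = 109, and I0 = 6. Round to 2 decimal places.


S = 7 * ln(109/6)
I/I0 = 18.166667
ln(18.166667) = 2.8996
S = 7 * 2.8996
= 20.30


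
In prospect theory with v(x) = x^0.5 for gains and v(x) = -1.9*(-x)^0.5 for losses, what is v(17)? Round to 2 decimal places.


Since x = 17 >= 0, use v(x) = x^0.5
17^0.5 = 4.1231
v(17) = 4.12


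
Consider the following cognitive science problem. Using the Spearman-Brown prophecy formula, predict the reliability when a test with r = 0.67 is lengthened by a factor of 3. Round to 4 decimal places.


r_new = n*r / (1 + (n-1)*r)
Numerator = 3 * 0.67 = 2.01
Denominator = 1 + 2 * 0.67 = 2.34
r_new = 2.01 / 2.34
= 0.8590


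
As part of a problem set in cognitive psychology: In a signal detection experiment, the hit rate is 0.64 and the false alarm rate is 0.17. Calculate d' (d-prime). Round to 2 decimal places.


d' = z(HR) - z(FAR)
z(0.64) = 0.3585
z(0.17) = -0.9542
d' = 0.3585 - -0.9542
= 1.31


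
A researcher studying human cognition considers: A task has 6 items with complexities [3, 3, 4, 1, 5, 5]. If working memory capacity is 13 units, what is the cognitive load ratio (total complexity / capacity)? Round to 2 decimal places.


Total complexity = 3 + 3 + 4 + 1 + 5 + 5 = 21
Load = total / capacity = 21 / 13
= 1.62


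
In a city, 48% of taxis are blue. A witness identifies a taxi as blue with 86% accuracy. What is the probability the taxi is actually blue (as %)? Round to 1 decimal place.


P(blue | says blue) = P(says blue | blue)*P(blue) / [P(says blue | blue)*P(blue) + P(says blue | not blue)*P(not blue)]
Numerator = 0.86 * 0.48 = 0.4128
False identification = 0.14 * 0.52 = 0.0728
P = 0.4128 / (0.4128 + 0.0728)
= 0.4128 / 0.4856
As percentage = 85.0


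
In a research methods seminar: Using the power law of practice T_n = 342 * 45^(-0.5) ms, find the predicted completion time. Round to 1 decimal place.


T_n = 342 * 45^(-0.5)
45^(-0.5) = 0.149071
T_n = 342 * 0.149071
= 51.0 ms


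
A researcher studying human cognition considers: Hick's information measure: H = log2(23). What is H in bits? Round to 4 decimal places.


H = log2(n)
H = log2(23)
= 4.5236


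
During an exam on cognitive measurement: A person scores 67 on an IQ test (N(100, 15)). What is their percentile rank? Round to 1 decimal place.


z = (IQ - mean) / SD
z = (67 - 100) / 15 = -2.2
Percentile = Phi(-2.2) * 100
Phi(-2.2) = 0.013903
= 1.4


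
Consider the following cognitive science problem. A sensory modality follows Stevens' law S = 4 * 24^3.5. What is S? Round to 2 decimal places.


S = 4 * 24^3.5
24^3.5 = 67723.4924
S = 4 * 67723.4924
= 270893.97


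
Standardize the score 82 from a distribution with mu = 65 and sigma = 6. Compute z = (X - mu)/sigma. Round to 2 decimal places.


z = (X - mu) / sigma
= (82 - 65) / 6
= 17 / 6
= 2.83


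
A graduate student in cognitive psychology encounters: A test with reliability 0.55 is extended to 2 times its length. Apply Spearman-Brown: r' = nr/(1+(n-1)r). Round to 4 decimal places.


r_new = n*r / (1 + (n-1)*r)
Numerator = 2 * 0.55 = 1.1
Denominator = 1 + 1 * 0.55 = 1.55
r_new = 1.1 / 1.55
= 0.7097
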